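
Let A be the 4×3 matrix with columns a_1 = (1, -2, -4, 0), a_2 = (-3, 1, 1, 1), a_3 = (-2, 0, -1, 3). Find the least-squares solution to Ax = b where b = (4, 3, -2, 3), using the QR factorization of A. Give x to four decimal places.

a_1 = (1, -2, -4, 0); ‖a_1‖ = 4.5826, so q_1 = (0.2182, -0.4364, -0.8729, 0.0000).
q_1·a_2 = 0.2182·(-3) + (-0.4364)·1 + (-0.8729)·1 + 0.0000·1 = -1.9640.
u_2 = a_2 + 1.9640·q_1 = (-2.5714, 0.1429, -0.7143, 1.0000).
‖u_2‖ = 2.8536, so q_2 = (-0.9011, 0.0501, -0.2503, 0.3504).
q_1·a_3 = 0.2182·(-2) + (-0.4364)·0 + (-0.8729)·(-1) + 0.0000·3 = 0.4364; q_2·a_3 = (-0.9011)·(-2) + 0.0501·0 + (-0.2503)·(-1) + 0.3504·3 = 3.1039.
u_3 = a_3 − 0.4364·q_1 − 3.1039·q_2 = (0.7018, 0.0351, 0.1579, 1.9123).
‖u_3‖ = 2.0434, so q_3 = (0.3434, 0.0172, 0.0773, 0.9358).
Qᵀb = (1.3093, -1.9024, 4.0782).
Back-substitute: x_3 = 4.0782/2.0434 = 1.9958.
x_2 = (-1.9024 − 3.1039·1.9958)/2.8536 = -2.8375.
x_1 = (1.3093 + 1.9640·(-2.8375) − 0.4364·1.9958)/4.5826 = -1.1204.

x = (-1.1204, -2.8375, 1.9958)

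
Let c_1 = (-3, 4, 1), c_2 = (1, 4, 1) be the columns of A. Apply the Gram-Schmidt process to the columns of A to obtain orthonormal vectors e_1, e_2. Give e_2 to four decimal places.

e_2 = (0.8086, 0.5708, 0.1427)

e_1 = c_1/‖c_1‖ = (-3, 4, 1)/5.0990 = (-0.5883, 0.7845, 0.1961).
r_{12} = e_1·c_2 = 2.7456.
u_2 = c_2 − 2.7456·e_1 = (2.6154, 1.8462, 0.4615).
‖u_2‖ = 3.2344, so e_2 = (0.8086, 0.5708, 0.1427).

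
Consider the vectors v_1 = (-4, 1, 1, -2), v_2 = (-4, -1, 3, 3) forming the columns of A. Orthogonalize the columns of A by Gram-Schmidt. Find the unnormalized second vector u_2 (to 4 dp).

u_2 = (-1.8182, -1.5455, 2.4545, 4.0909)

q_1 = v_1/‖v_1‖ = (-4, 1, 1, -2)/4.6904 = (-0.8528, 0.2132, 0.2132, -0.4264).
r_{12} = q_1·v_2 = 2.5584.
u_2 = v_2 − 2.5584·q_1 = (-1.8182, -1.5455, 2.4545, 4.0909).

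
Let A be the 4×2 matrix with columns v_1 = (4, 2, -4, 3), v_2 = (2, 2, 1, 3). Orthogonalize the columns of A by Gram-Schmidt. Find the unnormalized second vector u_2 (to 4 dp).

v_1 = (4, 2, -4, 3); ‖v_1‖ = 6.7082, so q_1 = (0.5963, 0.2981, -0.5963, 0.4472).
q_1·v_2 = 0.5963·2 + 0.2981·2 + (-0.5963)·1 + 0.4472·3 = 2.5342.
u_2 = v_2 − 2.5342·q_1 = (0.4889, 1.2444, 2.5111, 1.8667).

u_2 = (0.4889, 1.2444, 2.5111, 1.8667)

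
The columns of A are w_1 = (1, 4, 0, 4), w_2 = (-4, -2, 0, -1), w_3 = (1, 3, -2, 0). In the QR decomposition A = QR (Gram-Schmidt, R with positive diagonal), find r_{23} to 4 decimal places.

w_1 = (1, 4, 0, 4); ‖w_1‖ = 5.7446, so q_1 = (0.1741, 0.6963, 0.0000, 0.6963).
q_1·w_2 = 0.1741·(-4) + 0.6963·(-2) + 0.0000·0 + 0.6963·(-1) = -2.7852.
u_2 = w_2 + 2.7852·q_1 = (-3.5152, -0.0606, 0.0000, 0.9394).
‖u_2‖ = 3.6390, so q_2 = (-0.9660, -0.0167, 0.0000, 0.2581).
r_{23} = q_2·w_3 = -1.0159.

r_{23} = -1.0159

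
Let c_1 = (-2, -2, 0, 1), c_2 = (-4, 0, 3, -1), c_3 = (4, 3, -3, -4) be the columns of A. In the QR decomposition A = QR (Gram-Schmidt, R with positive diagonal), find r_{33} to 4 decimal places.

r_{33} = 3.4083

c_1 = (-2, -2, 0, 1); ‖c_1‖ = 3.0000, so e_1 = (-0.6667, -0.6667, 0.0000, 0.3333).
e_1·c_2 = (-0.6667)·(-4) + (-0.6667)·0 + 0.0000·3 + 0.3333·(-1) = 2.3333.
u_2 = c_2 − 2.3333·e_1 = (-2.4444, 1.5556, 3.0000, -1.7778).
‖u_2‖ = 4.5338, so e_2 = (-0.5392, 0.3431, 0.6617, -0.3921).
e_1·c_3 = (-0.6667)·4 + (-0.6667)·3 + 0.0000·(-3) + 0.3333·(-4) = -6.0000; e_2·c_3 = (-0.5392)·4 + 0.3431·3 + 0.6617·(-3) + (-0.3921)·(-4) = -1.5440.
u_3 = c_3 + 6.0000·e_1 + 1.5440·e_2 = (-0.8324, -0.4703, -1.9784, -2.6054).
r_{33} = ‖u_3‖ = 3.4083.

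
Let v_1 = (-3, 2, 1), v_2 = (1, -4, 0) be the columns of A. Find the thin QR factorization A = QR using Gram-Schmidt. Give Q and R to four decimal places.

Q = [[-0.8018, -0.4695], [0.5345, -0.8401], [0.2673, 0.2718]], R = [[3.7417, -2.9399], [0.0000, 2.8909]]

v_1 = (-3, 2, 1); ‖v_1‖ = 3.7417, so q_1 = (-0.8018, 0.5345, 0.2673).
q_1·v_2 = (-0.8018)·1 + 0.5345·(-4) + 0.2673·0 = -2.9399.
u_2 = v_2 + 2.9399·q_1 = (-1.3571, -2.4286, 0.7857).
‖u_2‖ = 2.8909, so q_2 = (-0.4695, -0.8401, 0.2718).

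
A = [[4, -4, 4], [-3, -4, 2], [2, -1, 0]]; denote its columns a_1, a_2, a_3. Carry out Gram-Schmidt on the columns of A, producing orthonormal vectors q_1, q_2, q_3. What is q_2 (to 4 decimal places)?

a_1 = (4, -3, 2); ‖a_1‖ = 5.3852, so q_1 = (0.7428, -0.5571, 0.3714).
q_1·a_2 = 0.7428·(-4) + (-0.5571)·(-4) + 0.3714·(-1) = -1.1142.
u_2 = a_2 + 1.1142·q_1 = (-3.1724, -4.6207, -0.5862).
‖u_2‖ = 5.6355, so q_2 = (-0.5629, -0.8199, -0.1040).

q_2 = (-0.5629, -0.8199, -0.1040)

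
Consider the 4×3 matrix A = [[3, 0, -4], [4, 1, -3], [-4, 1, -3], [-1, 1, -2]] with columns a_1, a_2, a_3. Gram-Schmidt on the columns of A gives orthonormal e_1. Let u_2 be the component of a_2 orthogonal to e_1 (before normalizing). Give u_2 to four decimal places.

u_2 = (0.0714, 1.0952, 0.9048, 0.9762)

a_1 = (3, 4, -4, -1); ‖a_1‖ = 6.4807, so e_1 = (0.4629, 0.6172, -0.6172, -0.1543).
e_1·a_2 = 0.4629·0 + 0.6172·1 + (-0.6172)·1 + (-0.1543)·1 = -0.1543.
u_2 = a_2 + 0.1543·e_1 = (0.0714, 1.0952, 0.9048, 0.9762).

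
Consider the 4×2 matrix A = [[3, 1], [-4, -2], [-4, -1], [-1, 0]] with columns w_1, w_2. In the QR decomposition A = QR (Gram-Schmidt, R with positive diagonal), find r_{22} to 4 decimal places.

r_{22} = 0.8018

e_1 = w_1/‖w_1‖ = (3, -4, -4, -1)/6.4807 = (0.4629, -0.6172, -0.6172, -0.1543).
r_{12} = e_1·w_2 = 2.3146.
u_2 = w_2 − 2.3146·e_1 = (-0.0714, -0.5714, 0.4286, 0.3571).
r_{22} = ‖u_2‖ = 0.8018.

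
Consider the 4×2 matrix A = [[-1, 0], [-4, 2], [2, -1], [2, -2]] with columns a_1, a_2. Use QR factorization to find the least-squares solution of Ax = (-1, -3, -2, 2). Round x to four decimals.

x = (0.1724, -0.6207)

a_1 = (-1, -4, 2, 2); ‖a_1‖ = 5.0000, so e_1 = (-0.2000, -0.8000, 0.4000, 0.4000).
e_1·a_2 = (-0.2000)·0 + (-0.8000)·2 + 0.4000·(-1) + 0.4000·(-2) = -2.8000.
u_2 = a_2 + 2.8000·e_1 = (-0.5600, -0.2400, 0.1200, -0.8800).
‖u_2‖ = 1.0770, so e_2 = (-0.5199, -0.2228, 0.1114, -0.8171).
Qᵀb = (2.6000, -0.6685).
Back-substitute: x_2 = -0.6685/1.0770 = -0.6207.
x_1 = (2.6000 + 2.8000·(-0.6207))/5.0000 = 0.1724.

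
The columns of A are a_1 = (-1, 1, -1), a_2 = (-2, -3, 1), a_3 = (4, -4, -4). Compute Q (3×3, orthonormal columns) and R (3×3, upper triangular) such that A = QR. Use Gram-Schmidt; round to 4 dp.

a_1 = (-1, 1, -1); ‖a_1‖ = 1.7321, so e_1 = (-0.5774, 0.5774, -0.5774).
e_1·a_2 = (-0.5774)·(-2) + 0.5774·(-3) + (-0.5774)·1 = -1.1547.
u_2 = a_2 + 1.1547·e_1 = (-2.6667, -2.3333, 0.3333).
‖u_2‖ = 3.5590, so e_2 = (-0.7493, -0.6556, 0.0937).
e_1·a_3 = (-0.5774)·4 + 0.5774·(-4) + (-0.5774)·(-4) = -2.3094; e_2·a_3 = (-0.7493)·4 + (-0.6556)·(-4) + 0.0937·(-4) = -0.7493.
u_3 = a_3 + 2.3094·e_1 + 0.7493·e_2 = (2.1053, -3.1579, -5.2632).
‖u_3‖ = 6.4889, so e_3 = (0.3244, -0.4867, -0.8111).

Q = [[-0.5774, -0.7493, 0.3244], [0.5774, -0.6556, -0.4867], [-0.5774, 0.0937, -0.8111]], R = [[1.7321, -1.1547, -2.3094], [0.0000, 3.5590, -0.7493], [0.0000, 0.0000, 6.4889]]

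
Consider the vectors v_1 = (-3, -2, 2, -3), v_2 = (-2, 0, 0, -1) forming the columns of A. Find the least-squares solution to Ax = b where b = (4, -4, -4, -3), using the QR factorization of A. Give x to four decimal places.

v_1 = (-3, -2, 2, -3); ‖v_1‖ = 5.0990, so e_1 = (-0.5883, -0.3922, 0.3922, -0.5883).
e_1·v_2 = (-0.5883)·(-2) + (-0.3922)·0 + 0.3922·0 + (-0.5883)·(-1) = 1.7650.
u_2 = v_2 − 1.7650·e_1 = (-0.9615, 0.6923, -0.6923, 0.0385).
‖u_2‖ = 1.3728, so e_2 = (-0.7004, 0.5043, -0.5043, 0.0280).
Qᵀb = (-0.5883, -2.8857).
Back-substitute: x_2 = -2.8857/1.3728 = -2.1020.
x_1 = (-0.5883 − 1.7650·(-2.1020))/5.0990 = 0.6122.

x = (0.6122, -2.1020)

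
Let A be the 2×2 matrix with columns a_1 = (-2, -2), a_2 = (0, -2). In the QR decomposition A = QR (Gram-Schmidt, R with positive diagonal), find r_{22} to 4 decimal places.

r_{22} = 1.4142

e_1 = a_1/‖a_1‖ = (-2, -2)/2.8284 = (-0.7071, -0.7071).
r_{12} = e_1·a_2 = 1.4142.
u_2 = a_2 − 1.4142·e_1 = (1.0000, -1.0000).
r_{22} = ‖u_2‖ = 1.4142.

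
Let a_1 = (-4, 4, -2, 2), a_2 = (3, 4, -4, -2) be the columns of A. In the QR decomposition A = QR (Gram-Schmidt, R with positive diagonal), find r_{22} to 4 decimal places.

a_1 = (-4, 4, -2, 2); ‖a_1‖ = 6.3246, so q_1 = (-0.6325, 0.6325, -0.3162, 0.3162).
q_1·a_2 = (-0.6325)·3 + 0.6325·4 + (-0.3162)·(-4) + 0.3162·(-2) = 1.2649.
u_2 = a_2 − 1.2649·q_1 = (3.8000, 3.2000, -3.6000, -2.4000).
r_{22} = ‖u_2‖ = 6.5879.

r_{22} = 6.5879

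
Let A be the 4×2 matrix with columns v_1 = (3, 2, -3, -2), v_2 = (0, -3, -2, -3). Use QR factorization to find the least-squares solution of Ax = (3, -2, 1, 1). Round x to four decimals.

x = (-0.0112, 0.0485)

v_1 = (3, 2, -3, -2); ‖v_1‖ = 5.0990, so q_1 = (0.5883, 0.3922, -0.5883, -0.3922).
q_1·v_2 = 0.5883·0 + 0.3922·(-3) + (-0.5883)·(-2) + (-0.3922)·(-3) = 1.1767.
u_2 = v_2 − 1.1767·q_1 = (-0.6923, -3.4615, -1.3077, -2.5385).
‖u_2‖ = 4.5404, so q_2 = (-0.1525, -0.7624, -0.2880, -0.5591).
Qᵀb = (0.0000, 0.2202).
Back-substitute: x_2 = 0.2202/4.5404 = 0.0485.
x_1 = (0.0000 − 1.1767·0.0485)/5.0990 = -0.0112.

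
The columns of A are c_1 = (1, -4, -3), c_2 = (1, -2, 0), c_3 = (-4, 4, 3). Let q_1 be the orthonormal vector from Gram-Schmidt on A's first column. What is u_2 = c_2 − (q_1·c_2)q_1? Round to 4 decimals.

c_1 = (1, -4, -3); ‖c_1‖ = 5.0990, so q_1 = (0.1961, -0.7845, -0.5883).
q_1·c_2 = 0.1961·1 + (-0.7845)·(-2) + (-0.5883)·0 = 1.7650.
u_2 = c_2 − 1.7650·q_1 = (0.6538, -0.6154, 1.0385).

u_2 = (0.6538, -0.6154, 1.0385)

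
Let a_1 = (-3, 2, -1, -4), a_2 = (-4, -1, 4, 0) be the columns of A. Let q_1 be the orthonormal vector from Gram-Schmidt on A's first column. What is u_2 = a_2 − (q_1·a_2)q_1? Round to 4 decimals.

u_2 = (-3.4000, -1.4000, 4.2000, 0.8000)

q_1 = a_1/‖a_1‖ = (-3, 2, -1, -4)/5.4772 = (-0.5477, 0.3651, -0.1826, -0.7303).
r_{12} = q_1·a_2 = 1.0954.
u_2 = a_2 − 1.0954·q_1 = (-3.4000, -1.4000, 4.2000, 0.8000).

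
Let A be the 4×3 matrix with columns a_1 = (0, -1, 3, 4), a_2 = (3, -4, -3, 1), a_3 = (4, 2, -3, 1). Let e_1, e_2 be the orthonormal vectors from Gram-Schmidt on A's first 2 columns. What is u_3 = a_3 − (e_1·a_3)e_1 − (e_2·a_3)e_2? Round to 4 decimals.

e_1 = a_1/‖a_1‖ = (0, -1, 3, 4)/5.0990 = (0.0000, -0.1961, 0.5883, 0.7845).
r_{12} = e_1·a_2 = -0.1961.
u_2 = a_2 + 0.1961·e_1 = (3.0000, -4.0385, -2.8846, 1.1538).
‖u_2‖ = 5.9128, so e_2 = (0.5074, -0.6830, -0.4879, 0.1951).
r_{13} = e_1·a_3 = -1.3728; r_{23} = e_2·a_3 = 2.3222.
u_3 = a_3 + 1.3728·e_1 − 2.3222·e_2 = (2.8218, 3.3168, -1.0594, 1.6238).

u_3 = (2.8218, 3.3168, -1.0594, 1.6238)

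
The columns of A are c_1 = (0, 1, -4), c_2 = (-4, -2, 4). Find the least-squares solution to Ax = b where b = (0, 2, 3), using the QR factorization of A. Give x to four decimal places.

c_1 = (0, 1, -4); ‖c_1‖ = 4.1231, so q_1 = (0.0000, 0.2425, -0.9701).
q_1·c_2 = 0.0000·(-4) + 0.2425·(-2) + (-0.9701)·4 = -4.3656.
u_2 = c_2 + 4.3656·q_1 = (-4.0000, -0.9412, -0.2353).
‖u_2‖ = 4.1160, so q_2 = (-0.9718, -0.2287, -0.0572).
Qᵀb = (-2.4254, -0.6288).
Back-substitute: x_2 = -0.6288/4.1160 = -0.1528.
x_1 = (-2.4254 + 4.3656·(-0.1528))/4.1231 = -0.7500.

x = (-0.7500, -0.1528)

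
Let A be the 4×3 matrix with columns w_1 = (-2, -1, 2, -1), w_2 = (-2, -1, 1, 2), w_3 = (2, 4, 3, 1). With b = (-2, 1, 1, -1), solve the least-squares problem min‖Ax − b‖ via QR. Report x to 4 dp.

x = (0.6917, -0.1083, 0.1250)

w_1 = (-2, -1, 2, -1); ‖w_1‖ = 3.1623, so e_1 = (-0.6325, -0.3162, 0.6325, -0.3162).
e_1·w_2 = (-0.6325)·(-2) + (-0.3162)·(-1) + 0.6325·1 + (-0.3162)·2 = 1.5811.
u_2 = w_2 − 1.5811·e_1 = (-1.0000, -0.5000, 0.0000, 2.5000).
‖u_2‖ = 2.7386, so e_2 = (-0.3651, -0.1826, 0.0000, 0.9129).
e_1·w_3 = (-0.6325)·2 + (-0.3162)·4 + 0.6325·3 + (-0.3162)·1 = -0.9487; e_2·w_3 = (-0.3651)·2 + (-0.1826)·4 + 0.0000·3 + 0.9129·1 = -0.5477.
u_3 = w_3 + 0.9487·e_1 + 0.5477·e_2 = (1.2000, 3.6000, 3.6000, 1.2000).
‖u_3‖ = 5.3666, so e_3 = (0.2236, 0.6708, 0.6708, 0.2236).
Qᵀb = (1.8974, -0.3651, 0.6708).
Back-substitute: x_3 = 0.6708/5.3666 = 0.1250.
x_2 = (-0.3651 + 0.5477·0.1250)/2.7386 = -0.1083.
x_1 = (1.8974 − 1.5811·(-0.1083) + 0.9487·0.1250)/3.1623 = 0.6917.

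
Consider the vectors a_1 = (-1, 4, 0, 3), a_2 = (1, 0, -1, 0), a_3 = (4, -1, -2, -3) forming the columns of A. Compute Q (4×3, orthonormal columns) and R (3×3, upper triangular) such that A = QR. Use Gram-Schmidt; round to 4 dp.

a_1 = (-1, 4, 0, 3); ‖a_1‖ = 5.0990, so e_1 = (-0.1961, 0.7845, 0.0000, 0.5883).
e_1·a_2 = (-0.1961)·1 + 0.7845·0 + 0.0000·(-1) + 0.5883·0 = -0.1961.
u_2 = a_2 + 0.1961·e_1 = (0.9615, 0.1538, -1.0000, 0.1154).
‖u_2‖ = 1.4005, so e_2 = (0.6865, 0.1098, -0.7140, 0.0824).
e_1·a_3 = (-0.1961)·4 + 0.7845·(-1) + 0.0000·(-2) + 0.5883·(-3) = -3.3340; e_2·a_3 = 0.6865·4 + 0.1098·(-1) + (-0.7140)·(-2) + 0.0824·(-3) = 3.8172.
u_3 = a_3 + 3.3340·e_1 − 3.8172·e_2 = (0.7255, 1.1961, 0.7255, -1.3529).
‖u_3‖ = 2.0770, so e_3 = (0.3493, 0.5759, 0.3493, -0.6514).

Q = [[-0.1961, 0.6865, 0.3493], [0.7845, 0.1098, 0.5759], [0.0000, -0.7140, 0.3493], [0.5883, 0.0824, -0.6514]], R = [[5.0990, -0.1961, -3.3340], [0.0000, 1.4005, 3.8172], [0.0000, 0.0000, 2.0770]]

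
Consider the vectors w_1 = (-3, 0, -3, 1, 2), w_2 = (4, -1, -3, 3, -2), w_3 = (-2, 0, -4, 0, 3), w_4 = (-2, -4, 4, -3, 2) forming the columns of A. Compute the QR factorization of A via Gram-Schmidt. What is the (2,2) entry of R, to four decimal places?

w_1 = (-3, 0, -3, 1, 2); ‖w_1‖ = 4.7958, so q_1 = (-0.6255, 0.0000, -0.6255, 0.2085, 0.4170).
q_1·w_2 = (-0.6255)·4 + 0.0000·(-1) + (-0.6255)·(-3) + 0.2085·3 + 0.4170·(-2) = -0.8341.
u_2 = w_2 + 0.8341·q_1 = (3.4783, -1.0000, -3.5217, 3.1739, -1.6522).
r_{22} = ‖u_2‖ = 6.1891.

r_{22} = 6.1891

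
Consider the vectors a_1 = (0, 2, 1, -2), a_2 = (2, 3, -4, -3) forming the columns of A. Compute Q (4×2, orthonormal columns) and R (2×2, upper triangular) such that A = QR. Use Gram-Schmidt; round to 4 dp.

a_1 = (0, 2, 1, -2); ‖a_1‖ = 3.0000, so q_1 = (0.0000, 0.6667, 0.3333, -0.6667).
q_1·a_2 = 0.0000·2 + 0.6667·3 + 0.3333·(-4) + (-0.6667)·(-3) = 2.6667.
u_2 = a_2 − 2.6667·q_1 = (2.0000, 1.2222, -4.8889, -1.2222).
‖u_2‖ = 5.5578, so q_2 = (0.3599, 0.2199, -0.8796, -0.2199).

Q = [[0.0000, 0.3599], [0.6667, 0.2199], [0.3333, -0.8796], [-0.6667, -0.2199]], R = [[3.0000, 2.6667], [0.0000, 5.5578]]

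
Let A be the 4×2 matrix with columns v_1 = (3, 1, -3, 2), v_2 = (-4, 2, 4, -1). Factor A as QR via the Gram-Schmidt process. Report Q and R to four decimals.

Q = [[0.6255, -0.2515], [0.2085, 0.8802], [-0.6255, 0.2515], [0.4170, 0.3143]], R = [[4.7958, -5.0043], [0.0000, 3.4578]]

e_1 = v_1/‖v_1‖ = (3, 1, -3, 2)/4.7958 = (0.6255, 0.2085, -0.6255, 0.4170).
r_{12} = e_1·v_2 = -5.0043.
u_2 = v_2 + 5.0043·e_1 = (-0.8696, 3.0435, 0.8696, 1.0870).
‖u_2‖ = 3.4578, so e_2 = (-0.2515, 0.8802, 0.2515, 0.3143).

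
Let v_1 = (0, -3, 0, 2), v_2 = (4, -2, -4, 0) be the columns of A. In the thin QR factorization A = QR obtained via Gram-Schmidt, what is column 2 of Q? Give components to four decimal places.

q_2 = (0.6939, -0.1068, -0.6939, -0.1601)

v_1 = (0, -3, 0, 2); ‖v_1‖ = 3.6056, so q_1 = (0.0000, -0.8321, 0.0000, 0.5547).
q_1·v_2 = 0.0000·4 + (-0.8321)·(-2) + 0.0000·(-4) + 0.5547·0 = 1.6641.
u_2 = v_2 − 1.6641·q_1 = (4.0000, -0.6154, -4.0000, -0.9231).
‖u_2‖ = 5.7646, so q_2 = (0.6939, -0.1068, -0.6939, -0.1601).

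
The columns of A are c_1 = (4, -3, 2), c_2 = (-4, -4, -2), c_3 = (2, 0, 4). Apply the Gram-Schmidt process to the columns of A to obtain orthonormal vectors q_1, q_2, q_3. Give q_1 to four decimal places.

c_1 = (4, -3, 2); ‖c_1‖ = 5.3852, so q_1 = (0.7428, -0.5571, 0.3714).

q_1 = (0.7428, -0.5571, 0.3714)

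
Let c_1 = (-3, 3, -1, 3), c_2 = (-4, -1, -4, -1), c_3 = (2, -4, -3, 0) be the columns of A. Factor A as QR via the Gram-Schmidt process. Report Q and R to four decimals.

Q = [[-0.5669, -0.5309, 0.4319], [0.5669, -0.3755, -0.3818], [-0.1890, -0.6604, -0.4984], [0.5669, -0.3755, 0.6476]], R = [[5.2915, 1.8898, -2.8347], [0.0000, 5.5162, 2.4214], [0.0000, 0.0000, 3.8860]]

c_1 = (-3, 3, -1, 3); ‖c_1‖ = 5.2915, so q_1 = (-0.5669, 0.5669, -0.1890, 0.5669).
q_1·c_2 = (-0.5669)·(-4) + 0.5669·(-1) + (-0.1890)·(-4) + 0.5669·(-1) = 1.8898.
u_2 = c_2 − 1.8898·q_1 = (-2.9286, -2.0714, -3.6429, -2.0714).
‖u_2‖ = 5.5162, so q_2 = (-0.5309, -0.3755, -0.6604, -0.3755).
q_1·c_3 = (-0.5669)·2 + 0.5669·(-4) + (-0.1890)·(-3) + 0.5669·0 = -2.8347; q_2·c_3 = (-0.5309)·2 + (-0.3755)·(-4) + (-0.6604)·(-3) + (-0.3755)·0 = 2.4214.
u_3 = c_3 + 2.8347·q_1 − 2.4214·q_2 = (1.6784, -1.4836, -1.9366, 2.5164).
‖u_3‖ = 3.8860, so q_3 = (0.4319, -0.3818, -0.4984, 0.6476).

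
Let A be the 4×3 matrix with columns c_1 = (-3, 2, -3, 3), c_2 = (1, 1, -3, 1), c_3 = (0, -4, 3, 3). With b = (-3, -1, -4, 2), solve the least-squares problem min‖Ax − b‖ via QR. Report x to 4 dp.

x = (0.7451, 0.3277, 0.2129)

c_1 = (-3, 2, -3, 3); ‖c_1‖ = 5.5678, so q_1 = (-0.5388, 0.3592, -0.5388, 0.5388).
q_1·c_2 = (-0.5388)·1 + 0.3592·1 + (-0.5388)·(-3) + 0.5388·1 = 1.9757.
u_2 = c_2 − 1.9757·q_1 = (2.0645, 0.2903, -1.9355, -0.0645).
‖u_2‖ = 2.8455, so q_2 = (0.7255, 0.1020, -0.6802, -0.0227).
q_1·c_3 = (-0.5388)·0 + 0.3592·(-4) + (-0.5388)·3 + 0.5388·3 = -1.4368; q_2·c_3 = 0.7255·0 + 0.1020·(-4) + (-0.6802)·3 + (-0.0227)·3 = -2.5167.
u_3 = c_3 + 1.4368·q_1 + 2.5167·q_2 = (1.0518, -3.2271, 0.5139, 3.7171).
‖u_3‖ = 5.0598, so q_3 = (0.2079, -0.6378, 0.1016, 0.7346).
Qᵀb = (4.4901, 0.3968, 1.0772).
Back-substitute: x_3 = 1.0772/5.0598 = 0.2129.
x_2 = (0.3968 + 2.5167·0.2129)/2.8455 = 0.3277.
x_1 = (4.4901 − 1.9757·0.3277 + 1.4368·0.2129)/5.5678 = 0.7451.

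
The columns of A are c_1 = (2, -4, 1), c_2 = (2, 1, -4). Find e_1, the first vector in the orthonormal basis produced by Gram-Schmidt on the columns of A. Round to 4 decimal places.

e_1 = (0.4364, -0.8729, 0.2182)

e_1 = c_1/‖c_1‖ = (2, -4, 1)/4.5826 = (0.4364, -0.8729, 0.2182).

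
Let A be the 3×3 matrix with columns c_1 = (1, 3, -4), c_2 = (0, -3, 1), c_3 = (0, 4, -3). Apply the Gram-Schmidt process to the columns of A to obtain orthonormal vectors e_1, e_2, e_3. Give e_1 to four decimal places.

e_1 = c_1/‖c_1‖ = (1, 3, -4)/5.0990 = (0.1961, 0.5883, -0.7845).

e_1 = (0.1961, 0.5883, -0.7845)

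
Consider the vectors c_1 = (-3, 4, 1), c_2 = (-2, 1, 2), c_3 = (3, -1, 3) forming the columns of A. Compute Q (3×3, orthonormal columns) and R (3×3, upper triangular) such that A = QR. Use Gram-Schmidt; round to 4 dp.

Q = [[-0.5883, -0.3308, 0.7379], [0.7845, -0.4548, 0.4216], [0.1961, 0.8269, 0.5270]], R = [[5.0990, 2.3534, -1.9612], [0.0000, 1.8605, 1.9432], [0.0000, 0.0000, 3.3731]]

q_1 = c_1/‖c_1‖ = (-3, 4, 1)/5.0990 = (-0.5883, 0.7845, 0.1961).
r_{12} = q_1·c_2 = 2.3534.
u_2 = c_2 − 2.3534·q_1 = (-0.6154, -0.8462, 1.5385).
‖u_2‖ = 1.8605, so q_2 = (-0.3308, -0.4548, 0.8269).
r_{13} = q_1·c_3 = -1.9612; r_{23} = q_2·c_3 = 1.9432.
u_3 = c_3 + 1.9612·q_1 − 1.9432·q_2 = (2.4889, 1.4222, 1.7778).
‖u_3‖ = 3.3731, so q_3 = (0.7379, 0.4216, 0.5270).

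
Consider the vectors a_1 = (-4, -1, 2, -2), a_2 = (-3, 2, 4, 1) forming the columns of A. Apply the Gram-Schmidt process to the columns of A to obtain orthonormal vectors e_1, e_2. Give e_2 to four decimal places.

e_2 = (-0.0990, 0.5939, 0.6119, 0.5129)

a_1 = (-4, -1, 2, -2); ‖a_1‖ = 5.0000, so e_1 = (-0.8000, -0.2000, 0.4000, -0.4000).
e_1·a_2 = (-0.8000)·(-3) + (-0.2000)·2 + 0.4000·4 + (-0.4000)·1 = 3.2000.
u_2 = a_2 − 3.2000·e_1 = (-0.4400, 2.6400, 2.7200, 2.2800).
‖u_2‖ = 4.4452, so e_2 = (-0.0990, 0.5939, 0.6119, 0.5129).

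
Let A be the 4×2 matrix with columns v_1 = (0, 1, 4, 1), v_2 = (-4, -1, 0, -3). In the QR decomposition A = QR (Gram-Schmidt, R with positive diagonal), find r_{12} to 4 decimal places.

q_1 = v_1/‖v_1‖ = (0, 1, 4, 1)/4.2426 = (0.0000, 0.2357, 0.9428, 0.2357).
r_{12} = q_1·v_2 = -0.9428.

r_{12} = -0.9428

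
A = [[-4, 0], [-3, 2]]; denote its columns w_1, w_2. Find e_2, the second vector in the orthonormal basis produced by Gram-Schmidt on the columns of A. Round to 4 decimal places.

w_1 = (-4, -3); ‖w_1‖ = 5.0000, so e_1 = (-0.8000, -0.6000).
e_1·w_2 = (-0.8000)·0 + (-0.6000)·2 = -1.2000.
u_2 = w_2 + 1.2000·e_1 = (-0.9600, 1.2800).
‖u_2‖ = 1.6000, so e_2 = (-0.6000, 0.8000).

e_2 = (-0.6000, 0.8000)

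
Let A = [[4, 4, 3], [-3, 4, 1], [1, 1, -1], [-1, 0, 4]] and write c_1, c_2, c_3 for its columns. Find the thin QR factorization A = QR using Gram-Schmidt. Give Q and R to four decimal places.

Q = [[0.7698, 0.5755, 0.2139], [-0.5774, 0.8044, -0.1297], [0.1925, 0.1439, -0.3372], [-0.1925, 0.0327, 0.9076]], R = [[5.1962, 0.9623, 0.7698], [0.0000, 5.6634, 2.5178], [0.0000, 0.0000, 4.4797]]

c_1 = (4, -3, 1, -1); ‖c_1‖ = 5.1962, so q_1 = (0.7698, -0.5774, 0.1925, -0.1925).
q_1·c_2 = 0.7698·4 + (-0.5774)·4 + 0.1925·1 + (-0.1925)·0 = 0.9623.
u_2 = c_2 − 0.9623·q_1 = (3.2593, 4.5556, 0.8148, 0.1852).
‖u_2‖ = 5.6634, so q_2 = (0.5755, 0.8044, 0.1439, 0.0327).
q_1·c_3 = 0.7698·3 + (-0.5774)·1 + 0.1925·(-1) + (-0.1925)·4 = 0.7698; q_2·c_3 = 0.5755·3 + 0.8044·1 + 0.1439·(-1) + 0.0327·4 = 2.5178.
u_3 = c_3 − 0.7698·q_1 − 2.5178·q_2 = (0.9584, -0.5808, -1.5104, 4.0658).
‖u_3‖ = 4.4797, so q_3 = (0.2139, -0.1297, -0.3372, 0.9076).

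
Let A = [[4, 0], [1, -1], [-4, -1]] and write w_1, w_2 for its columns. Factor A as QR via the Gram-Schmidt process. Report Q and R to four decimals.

Q = [[0.6963, -0.2767], [0.1741, -0.8301], [-0.6963, -0.4842]], R = [[5.7446, 0.5222], [0.0000, 1.3143]]

q_1 = w_1/‖w_1‖ = (4, 1, -4)/5.7446 = (0.6963, 0.1741, -0.6963).
r_{12} = q_1·w_2 = 0.5222.
u_2 = w_2 − 0.5222·q_1 = (-0.3636, -1.0909, -0.6364).
‖u_2‖ = 1.3143, so q_2 = (-0.2767, -0.8301, -0.4842).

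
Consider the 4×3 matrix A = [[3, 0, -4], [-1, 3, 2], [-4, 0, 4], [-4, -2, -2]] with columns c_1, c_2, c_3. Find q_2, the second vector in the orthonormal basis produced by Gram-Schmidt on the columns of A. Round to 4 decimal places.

q_2 = (-0.1014, 0.8856, 0.1352, -0.4326)

c_1 = (3, -1, -4, -4); ‖c_1‖ = 6.4807, so q_1 = (0.4629, -0.1543, -0.6172, -0.6172).
q_1·c_2 = 0.4629·0 + (-0.1543)·3 + (-0.6172)·0 + (-0.6172)·(-2) = 0.7715.
u_2 = c_2 − 0.7715·q_1 = (-0.3571, 3.1190, 0.4762, -1.5238).
‖u_2‖ = 3.5220, so q_2 = (-0.1014, 0.8856, 0.1352, -0.4326).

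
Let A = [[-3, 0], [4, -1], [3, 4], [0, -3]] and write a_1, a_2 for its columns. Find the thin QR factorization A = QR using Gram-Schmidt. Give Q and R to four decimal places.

Q = [[-0.5145, 0.1437], [0.6860, -0.3953], [0.5145, 0.6708], [0.0000, -0.6109]], R = [[5.8310, 1.3720], [0.0000, 4.9110]]

e_1 = a_1/‖a_1‖ = (-3, 4, 3, 0)/5.8310 = (-0.5145, 0.6860, 0.5145, 0.0000).
r_{12} = e_1·a_2 = 1.3720.
u_2 = a_2 − 1.3720·e_1 = (0.7059, -1.9412, 3.2941, -3.0000).
‖u_2‖ = 4.9110, so e_2 = (0.1437, -0.3953, 0.6708, -0.6109).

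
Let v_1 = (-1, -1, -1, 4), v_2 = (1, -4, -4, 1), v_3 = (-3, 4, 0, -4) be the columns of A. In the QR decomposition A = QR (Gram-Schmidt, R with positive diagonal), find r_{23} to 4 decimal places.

q_1 = v_1/‖v_1‖ = (-1, -1, -1, 4)/4.3589 = (-0.2294, -0.2294, -0.2294, 0.9177).
r_{12} = q_1·v_2 = 2.5236.
u_2 = v_2 − 2.5236·q_1 = (1.5789, -3.4211, -3.4211, -1.3158).
‖u_2‖ = 5.2566, so q_2 = (0.3004, -0.6508, -0.6508, -0.2503).
r_{23} = q_2·v_3 = -2.5031.

r_{23} = -2.5031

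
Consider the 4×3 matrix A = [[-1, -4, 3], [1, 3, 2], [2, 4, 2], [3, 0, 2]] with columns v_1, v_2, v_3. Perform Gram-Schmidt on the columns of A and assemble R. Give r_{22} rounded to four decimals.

r_{22} = 5.0990

v_1 = (-1, 1, 2, 3); ‖v_1‖ = 3.8730, so q_1 = (-0.2582, 0.2582, 0.5164, 0.7746).
q_1·v_2 = (-0.2582)·(-4) + 0.2582·3 + 0.5164·4 + 0.7746·0 = 3.8730.
u_2 = v_2 − 3.8730·q_1 = (-3.0000, 2.0000, 2.0000, -3.0000).
r_{22} = ‖u_2‖ = 5.0990.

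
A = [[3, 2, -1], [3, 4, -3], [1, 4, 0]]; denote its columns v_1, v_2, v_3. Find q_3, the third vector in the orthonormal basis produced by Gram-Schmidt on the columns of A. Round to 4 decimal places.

q_1 = v_1/‖v_1‖ = (3, 3, 1)/4.3589 = (0.6882, 0.6882, 0.2294).
r_{12} = q_1·v_2 = 5.0471.
u_2 = v_2 − 5.0471·q_1 = (-1.4737, 0.5263, 2.8421).
‖u_2‖ = 3.2444, so q_2 = (-0.4542, 0.1622, 0.8760).
r_{13} = q_1·v_3 = -2.7530; r_{23} = q_2·v_3 = -0.0324.
u_3 = v_3 + 2.7530·q_1 + 0.0324·q_2 = (0.8800, -1.1000, 0.6600).
‖u_3‖ = 1.5556, so q_3 = (0.5657, -0.7071, 0.4243).

q_3 = (0.5657, -0.7071, 0.4243)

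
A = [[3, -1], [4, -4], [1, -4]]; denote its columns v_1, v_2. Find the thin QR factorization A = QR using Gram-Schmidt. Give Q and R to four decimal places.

q_1 = v_1/‖v_1‖ = (3, 4, 1)/5.0990 = (0.5883, 0.7845, 0.1961).
r_{12} = q_1·v_2 = -4.5107.
u_2 = v_2 + 4.5107·q_1 = (1.6538, -0.4615, -3.1154).
‖u_2‖ = 3.5572, so q_2 = (0.4649, -0.1297, -0.8758).

Q = [[0.5883, 0.4649], [0.7845, -0.1297], [0.1961, -0.8758]], R = [[5.0990, -4.5107], [0.0000, 3.5572]]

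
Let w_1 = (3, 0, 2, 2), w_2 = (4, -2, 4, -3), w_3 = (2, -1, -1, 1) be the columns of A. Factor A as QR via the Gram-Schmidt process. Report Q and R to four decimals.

w_1 = (3, 0, 2, 2); ‖w_1‖ = 4.1231, so q_1 = (0.7276, 0.0000, 0.4851, 0.4851).
q_1·w_2 = 0.7276·4 + 0.0000·(-2) + 0.4851·4 + 0.4851·(-3) = 3.3955.
u_2 = w_2 − 3.3955·q_1 = (1.5294, -2.0000, 2.3529, -4.6471).
‖u_2‖ = 5.7854, so q_2 = (0.2644, -0.3457, 0.4067, -0.8032).
q_1·w_3 = 0.7276·2 + 0.0000·(-1) + 0.4851·(-1) + 0.4851·1 = 1.4552; q_2·w_3 = 0.2644·2 + (-0.3457)·(-1) + 0.4067·(-1) + (-0.8032)·1 = -0.3355.
u_3 = w_3 − 1.4552·q_1 + 0.3355·q_2 = (1.0299, -1.1160, -1.5694, 0.0246).
‖u_3‖ = 2.1840, so q_3 = (0.4716, -0.5110, -0.7186, 0.0113).

Q = [[0.7276, 0.2644, 0.4716], [0.0000, -0.3457, -0.5110], [0.4851, 0.4067, -0.7186], [0.4851, -0.8032, 0.0113]], R = [[4.1231, 3.3955, 1.4552], [0.0000, 5.7854, -0.3355], [0.0000, 0.0000, 2.1840]]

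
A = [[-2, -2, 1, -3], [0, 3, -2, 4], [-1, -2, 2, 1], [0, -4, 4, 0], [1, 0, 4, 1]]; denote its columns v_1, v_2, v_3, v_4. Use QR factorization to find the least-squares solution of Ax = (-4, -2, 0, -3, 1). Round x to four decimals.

v_1 = (-2, 0, -1, 0, 1); ‖v_1‖ = 2.4495, so q_1 = (-0.8165, 0.0000, -0.4082, 0.0000, 0.4082).
q_1·v_2 = (-0.8165)·(-2) + 0.0000·3 + (-0.4082)·(-2) + 0.0000·(-4) + 0.4082·0 = 2.4495.
u_2 = v_2 − 2.4495·q_1 = (0.0000, 3.0000, -1.0000, -4.0000, -1.0000).
‖u_2‖ = 5.1962, so q_2 = (0.0000, 0.5774, -0.1925, -0.7698, -0.1925).
q_1·v_3 = (-0.8165)·1 + 0.0000·(-2) + (-0.4082)·2 + 0.0000·4 + 0.4082·4 = 0.0000; q_2·v_3 = 0.0000·1 + 0.5774·(-2) + (-0.1925)·2 + (-0.7698)·4 + (-0.1925)·4 = -5.3886.
u_3 = v_3 + 0.0000·q_1 + 5.3886·q_2 = (1.0000, 1.1111, 0.9630, -0.1481, 2.9630).
‖u_3‖ = 3.4588, so q_3 = (0.2891, 0.3212, 0.2784, -0.0428, 0.8567).
q_1·v_4 = (-0.8165)·(-3) + 0.0000·4 + (-0.4082)·1 + 0.0000·0 + 0.4082·1 = 2.4495; q_2·v_4 = 0.0000·(-3) + 0.5774·4 + (-0.1925)·1 + (-0.7698)·0 + (-0.1925)·1 = 1.9245; q_3·v_4 = 0.2891·(-3) + 0.3212·4 + 0.2784·1 + (-0.0428)·0 + 0.8567·1 = 1.5527.
u_4 = v_4 − 2.4495·q_1 − 1.9245·q_2 − 1.5527·q_3 = (-1.4489, 2.3901, 1.9381, 1.5480, -0.9598).
‖u_4‖ = 3.8582, so q_4 = (-0.3755, 0.6195, 0.5023, 0.4012, -0.2488).
Qᵀb = (3.6742, 0.9623, -0.8138, -1.1892).
Back-substitute: x_4 = -1.1892/3.8582 = -0.3082.
x_3 = (-0.8138 − 1.5527·(-0.3082))/3.4588 = -0.0969.
x_2 = (0.9623 + 5.3886·(-0.0969) − 1.9245·(-0.3082))/5.1962 = 0.1988.
x_1 = (3.6742 − 2.4495·0.1988 + 0.0000·(-0.0969) − 2.4495·(-0.3082))/2.4495 = 1.6094.

x = (1.6094, 0.1988, -0.0969, -0.3082)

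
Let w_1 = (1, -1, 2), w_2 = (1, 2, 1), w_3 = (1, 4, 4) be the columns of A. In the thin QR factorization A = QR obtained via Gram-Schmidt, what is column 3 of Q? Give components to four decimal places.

w_1 = (1, -1, 2); ‖w_1‖ = 2.4495, so q_1 = (0.4082, -0.4082, 0.8165).
q_1·w_2 = 0.4082·1 + (-0.4082)·2 + 0.8165·1 = 0.4082.
u_2 = w_2 − 0.4082·q_1 = (0.8333, 2.1667, 0.6667).
‖u_2‖ = 2.4152, so q_2 = (0.3450, 0.8971, 0.2760).
q_1·w_3 = 0.4082·1 + (-0.4082)·4 + 0.8165·4 = 2.0412; q_2·w_3 = 0.3450·1 + 0.8971·4 + 0.2760·4 = 5.0375.
u_3 = w_3 − 2.0412·q_1 − 5.0375·q_2 = (-1.5714, 0.3143, 0.9429).
‖u_3‖ = 1.8593, so q_3 = (-0.8452, 0.1690, 0.5071).

q_3 = (-0.8452, 0.1690, 0.5071)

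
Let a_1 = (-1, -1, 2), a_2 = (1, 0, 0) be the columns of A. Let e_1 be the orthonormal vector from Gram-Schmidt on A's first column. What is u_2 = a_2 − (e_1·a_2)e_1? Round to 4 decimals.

u_2 = (0.8333, -0.1667, 0.3333)

a_1 = (-1, -1, 2); ‖a_1‖ = 2.4495, so e_1 = (-0.4082, -0.4082, 0.8165).
e_1·a_2 = (-0.4082)·1 + (-0.4082)·0 + 0.8165·0 = -0.4082.
u_2 = a_2 + 0.4082·e_1 = (0.8333, -0.1667, 0.3333).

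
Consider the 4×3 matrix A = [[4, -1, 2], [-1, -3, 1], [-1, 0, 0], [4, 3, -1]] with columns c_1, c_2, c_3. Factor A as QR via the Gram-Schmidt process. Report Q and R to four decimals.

Q = [[0.6860, -0.5838, 0.4342], [-0.1715, -0.6811, -0.6448], [-0.1715, 0.0823, 0.3816], [0.6860, 0.4341, -0.5000]], R = [[5.8310, 1.8865, 0.5145], [0.0000, 3.9295, -2.2829], [0.0000, 0.0000, 0.7237]]

c_1 = (4, -1, -1, 4); ‖c_1‖ = 5.8310, so q_1 = (0.6860, -0.1715, -0.1715, 0.6860).
q_1·c_2 = 0.6860·(-1) + (-0.1715)·(-3) + (-0.1715)·0 + 0.6860·3 = 1.8865.
u_2 = c_2 − 1.8865·q_1 = (-2.2941, -2.6765, 0.3235, 1.7059).
‖u_2‖ = 3.9295, so q_2 = (-0.5838, -0.6811, 0.0823, 0.4341).
q_1·c_3 = 0.6860·2 + (-0.1715)·1 + (-0.1715)·0 + 0.6860·(-1) = 0.5145; q_2·c_3 = (-0.5838)·2 + (-0.6811)·1 + 0.0823·0 + 0.4341·(-1) = -2.2829.
u_3 = c_3 − 0.5145·q_1 + 2.2829·q_2 = (0.3143, -0.4667, 0.2762, -0.3619).
‖u_3‖ = 0.7237, so q_3 = (0.4342, -0.6448, 0.3816, -0.5000).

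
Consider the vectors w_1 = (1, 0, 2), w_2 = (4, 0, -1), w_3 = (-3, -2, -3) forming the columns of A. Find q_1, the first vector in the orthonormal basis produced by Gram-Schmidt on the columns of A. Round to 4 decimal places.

q_1 = (0.4472, 0.0000, 0.8944)

q_1 = w_1/‖w_1‖ = (1, 0, 2)/2.2361 = (0.4472, 0.0000, 0.8944).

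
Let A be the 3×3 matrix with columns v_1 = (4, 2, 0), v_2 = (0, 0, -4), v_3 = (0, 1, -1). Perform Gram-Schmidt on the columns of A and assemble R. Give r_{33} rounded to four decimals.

r_{33} = 0.8944

q_1 = v_1/‖v_1‖ = (4, 2, 0)/4.4721 = (0.8944, 0.4472, 0.0000).
r_{12} = q_1·v_2 = 0.0000.
u_2 = v_2 + 0.0000·q_1 = (0.0000, 0.0000, -4.0000).
‖u_2‖ = 4.0000, so q_2 = (0.0000, 0.0000, -1.0000).
r_{13} = q_1·v_3 = 0.4472; r_{23} = q_2·v_3 = 1.0000.
u_3 = v_3 − 0.4472·q_1 − 1.0000·q_2 = (-0.4000, 0.8000, 0.0000).
r_{33} = ‖u_3‖ = 0.8944.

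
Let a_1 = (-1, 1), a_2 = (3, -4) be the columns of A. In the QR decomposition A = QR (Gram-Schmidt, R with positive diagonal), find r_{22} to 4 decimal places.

q_1 = a_1/‖a_1‖ = (-1, 1)/1.4142 = (-0.7071, 0.7071).
r_{12} = q_1·a_2 = -4.9497.
u_2 = a_2 + 4.9497·q_1 = (-0.5000, -0.5000).
r_{22} = ‖u_2‖ = 0.7071.

r_{22} = 0.7071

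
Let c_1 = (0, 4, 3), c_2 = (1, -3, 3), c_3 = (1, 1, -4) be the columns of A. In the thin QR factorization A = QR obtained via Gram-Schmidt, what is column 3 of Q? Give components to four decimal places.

e_3 = (0.9728, 0.1390, -0.1853)

e_1 = c_1/‖c_1‖ = (0, 4, 3)/5.0000 = (0.0000, 0.8000, 0.6000).
r_{12} = e_1·c_2 = -0.6000.
u_2 = c_2 + 0.6000·e_1 = (1.0000, -2.5200, 3.3600).
‖u_2‖ = 4.3174, so e_2 = (0.2316, -0.5837, 0.7782).
r_{13} = e_1·c_3 = -1.6000; r_{23} = e_2·c_3 = -3.4650.
u_3 = c_3 + 1.6000·e_1 + 3.4650·e_2 = (1.8026, 0.2575, -0.3433).
‖u_3‖ = 1.8530, so e_3 = (0.9728, 0.1390, -0.1853).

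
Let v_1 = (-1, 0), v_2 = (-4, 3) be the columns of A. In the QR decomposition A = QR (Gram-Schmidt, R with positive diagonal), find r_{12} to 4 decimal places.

q_1 = v_1/‖v_1‖ = (-1, 0)/1.0000 = (-1.0000, 0.0000).
r_{12} = q_1·v_2 = 4.0000.

r_{12} = 4.0000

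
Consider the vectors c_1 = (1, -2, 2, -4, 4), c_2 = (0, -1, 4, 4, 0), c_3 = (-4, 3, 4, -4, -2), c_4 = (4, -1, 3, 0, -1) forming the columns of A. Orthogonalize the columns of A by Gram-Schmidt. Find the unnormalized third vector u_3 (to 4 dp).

e_1 = c_1/‖c_1‖ = (1, -2, 2, -4, 4)/6.4031 = (0.1562, -0.3123, 0.3123, -0.6247, 0.6247).
r_{12} = e_1·c_2 = -0.9370.
u_2 = c_2 + 0.9370·e_1 = (0.1463, -1.2927, 4.2927, 3.4146, 0.5854).
‖u_2‖ = 5.6676, so e_2 = (0.0258, -0.2281, 0.7574, 0.6025, 0.1033).
r_{13} = e_1·c_3 = 0.9370; r_{23} = e_2·c_3 = -0.3744.
u_3 = c_3 − 0.9370·e_1 + 0.3744·e_2 = (-4.1367, 3.2073, 3.9909, -3.1891, -2.5467).

u_3 = (-4.1367, 3.2073, 3.9909, -3.1891, -2.5467)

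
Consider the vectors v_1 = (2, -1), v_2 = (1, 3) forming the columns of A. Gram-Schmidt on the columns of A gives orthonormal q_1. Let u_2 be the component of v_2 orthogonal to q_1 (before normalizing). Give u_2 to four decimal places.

q_1 = v_1/‖v_1‖ = (2, -1)/2.2361 = (0.8944, -0.4472).
r_{12} = q_1·v_2 = -0.4472.
u_2 = v_2 + 0.4472·q_1 = (1.4000, 2.8000).

u_2 = (1.4000, 2.8000)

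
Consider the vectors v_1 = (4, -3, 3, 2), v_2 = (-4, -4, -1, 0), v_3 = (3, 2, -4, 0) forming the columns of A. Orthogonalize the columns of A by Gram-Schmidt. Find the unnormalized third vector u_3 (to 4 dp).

v_1 = (4, -3, 3, 2); ‖v_1‖ = 6.1644, so q_1 = (0.6489, -0.4867, 0.4867, 0.3244).
q_1·v_2 = 0.6489·(-4) + (-0.4867)·(-4) + 0.4867·(-1) + 0.3244·0 = -1.1355.
u_2 = v_2 + 1.1355·q_1 = (-3.2632, -4.5526, -0.4474, 0.3684).
‖u_2‖ = 5.6312, so q_2 = (-0.5795, -0.8085, -0.0794, 0.0654).
q_1·v_3 = 0.6489·3 + (-0.4867)·2 + 0.4867·(-4) + 0.3244·0 = -0.9733; q_2·v_3 = (-0.5795)·3 + (-0.8085)·2 + (-0.0794)·(-4) + 0.0654·0 = -3.0376.
u_3 = v_3 + 0.9733·q_1 + 3.0376·q_2 = (1.8714, -0.9295, -3.7676, 0.5145).

u_3 = (1.8714, -0.9295, -3.7676, 0.5145)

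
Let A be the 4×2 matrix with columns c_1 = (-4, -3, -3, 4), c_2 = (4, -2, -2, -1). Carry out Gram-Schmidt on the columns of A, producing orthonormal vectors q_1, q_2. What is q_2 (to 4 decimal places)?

q_1 = c_1/‖c_1‖ = (-4, -3, -3, 4)/7.0711 = (-0.5657, -0.4243, -0.4243, 0.5657).
r_{12} = q_1·c_2 = -1.1314.
u_2 = c_2 + 1.1314·q_1 = (3.3600, -2.4800, -2.4800, -0.3600).
‖u_2‖ = 4.8703, so q_2 = (0.6899, -0.5092, -0.5092, -0.0739).

q_2 = (0.6899, -0.5092, -0.5092, -0.0739)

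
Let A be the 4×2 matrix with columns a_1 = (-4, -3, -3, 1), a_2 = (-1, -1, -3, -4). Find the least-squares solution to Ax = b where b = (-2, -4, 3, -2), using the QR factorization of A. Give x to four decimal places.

x = (0.2285, 0.0836)

a_1 = (-4, -3, -3, 1); ‖a_1‖ = 5.9161, so e_1 = (-0.6761, -0.5071, -0.5071, 0.1690).
e_1·a_2 = (-0.6761)·(-1) + (-0.5071)·(-1) + (-0.5071)·(-3) + 0.1690·(-4) = 2.0284.
u_2 = a_2 − 2.0284·e_1 = (0.3714, 0.0286, -1.9714, -4.3429).
‖u_2‖ = 4.7839, so e_2 = (0.0776, 0.0060, -0.4121, -0.9078).
Qᵀb = (1.5213, 0.4002).
Back-substitute: x_2 = 0.4002/4.7839 = 0.0836.
x_1 = (1.5213 − 2.0284·0.0836)/5.9161 = 0.2285.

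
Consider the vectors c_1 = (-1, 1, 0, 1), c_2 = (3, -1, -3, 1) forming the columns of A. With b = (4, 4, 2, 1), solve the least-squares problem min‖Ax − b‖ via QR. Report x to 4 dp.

x = (0.5686, 0.2353)

c_1 = (-1, 1, 0, 1); ‖c_1‖ = 1.7321, so e_1 = (-0.5774, 0.5774, 0.0000, 0.5774).
e_1·c_2 = (-0.5774)·3 + 0.5774·(-1) + 0.0000·(-3) + 0.5774·1 = -1.7321.
u_2 = c_2 + 1.7321·e_1 = (2.0000, 0.0000, -3.0000, 2.0000).
‖u_2‖ = 4.1231, so e_2 = (0.4851, 0.0000, -0.7276, 0.4851).
Qᵀb = (0.5774, 0.9701).
Back-substitute: x_2 = 0.9701/4.1231 = 0.2353.
x_1 = (0.5774 + 1.7321·0.2353)/1.7321 = 0.5686.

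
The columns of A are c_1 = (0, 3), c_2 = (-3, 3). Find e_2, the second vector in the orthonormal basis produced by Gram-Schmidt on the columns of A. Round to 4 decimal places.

c_1 = (0, 3); ‖c_1‖ = 3.0000, so e_1 = (0.0000, 1.0000).
e_1·c_2 = 0.0000·(-3) + 1.0000·3 = 3.0000.
u_2 = c_2 − 3.0000·e_1 = (-3.0000, 0.0000).
‖u_2‖ = 3.0000, so e_2 = (-1.0000, 0.0000).

e_2 = (-1.0000, 0.0000)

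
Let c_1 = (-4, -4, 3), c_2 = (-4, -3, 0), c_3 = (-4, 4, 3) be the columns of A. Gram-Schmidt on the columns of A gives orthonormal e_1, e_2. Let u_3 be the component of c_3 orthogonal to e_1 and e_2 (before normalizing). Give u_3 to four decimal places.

c_1 = (-4, -4, 3); ‖c_1‖ = 6.4031, so e_1 = (-0.6247, -0.6247, 0.4685).
e_1·c_2 = (-0.6247)·(-4) + (-0.6247)·(-3) + 0.4685·0 = 4.3729.
u_2 = c_2 − 4.3729·e_1 = (-1.2683, -0.2683, -2.0488).
‖u_2‖ = 2.4245, so e_2 = (-0.5231, -0.1107, -0.8450).
e_1·c_3 = (-0.6247)·(-4) + (-0.6247)·4 + 0.4685·3 = 1.4056; e_2·c_3 = (-0.5231)·(-4) + (-0.1107)·4 + (-0.8450)·3 = -0.8853.
u_3 = c_3 − 1.4056·e_1 + 0.8853·e_2 = (-3.5851, 4.7801, 1.5934).

u_3 = (-3.5851, 4.7801, 1.5934)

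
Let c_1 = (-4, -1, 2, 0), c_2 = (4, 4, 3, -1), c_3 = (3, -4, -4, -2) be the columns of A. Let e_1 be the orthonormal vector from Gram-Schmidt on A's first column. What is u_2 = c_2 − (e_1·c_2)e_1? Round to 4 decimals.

e_1 = c_1/‖c_1‖ = (-4, -1, 2, 0)/4.5826 = (-0.8729, -0.2182, 0.4364, 0.0000).
r_{12} = e_1·c_2 = -3.0551.
u_2 = c_2 + 3.0551·e_1 = (1.3333, 3.3333, 4.3333, -1.0000).

u_2 = (1.3333, 3.3333, 4.3333, -1.0000)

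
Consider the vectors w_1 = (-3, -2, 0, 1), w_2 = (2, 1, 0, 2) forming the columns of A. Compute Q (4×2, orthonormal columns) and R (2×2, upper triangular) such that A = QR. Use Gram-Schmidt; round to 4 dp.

e_1 = w_1/‖w_1‖ = (-3, -2, 0, 1)/3.7417 = (-0.8018, -0.5345, 0.0000, 0.2673).
r_{12} = e_1·w_2 = -1.6036.
u_2 = w_2 + 1.6036·e_1 = (0.7143, 0.1429, 0.0000, 2.4286).
‖u_2‖ = 2.5355, so e_2 = (0.2817, 0.0563, 0.0000, 0.9578).

Q = [[-0.8018, 0.2817], [-0.5345, 0.0563], [0.0000, 0.0000], [0.2673, 0.9578]], R = [[3.7417, -1.6036], [0.0000, 2.5355]]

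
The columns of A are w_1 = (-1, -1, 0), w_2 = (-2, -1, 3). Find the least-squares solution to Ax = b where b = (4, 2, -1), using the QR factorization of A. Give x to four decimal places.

w_1 = (-1, -1, 0); ‖w_1‖ = 1.4142, so e_1 = (-0.7071, -0.7071, 0.0000).
e_1·w_2 = (-0.7071)·(-2) + (-0.7071)·(-1) + 0.0000·3 = 2.1213.
u_2 = w_2 − 2.1213·e_1 = (-0.5000, 0.5000, 3.0000).
‖u_2‖ = 3.0822, so e_2 = (-0.1622, 0.1622, 0.9733).
Qᵀb = (-4.2426, -1.2978).
Back-substitute: x_2 = -1.2978/3.0822 = -0.4211.
x_1 = (-4.2426 − 2.1213·(-0.4211))/1.4142 = -2.3684.

x = (-2.3684, -0.4211)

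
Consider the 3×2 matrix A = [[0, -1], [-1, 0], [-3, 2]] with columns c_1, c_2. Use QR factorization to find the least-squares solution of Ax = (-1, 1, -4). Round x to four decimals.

x = (0.9286, -0.2857)

q_1 = c_1/‖c_1‖ = (0, -1, -3)/3.1623 = (0.0000, -0.3162, -0.9487).
r_{12} = q_1·c_2 = -1.8974.
u_2 = c_2 + 1.8974·q_1 = (-1.0000, -0.6000, 0.2000).
‖u_2‖ = 1.1832, so q_2 = (-0.8452, -0.5071, 0.1690).
Qᵀb = (3.4785, -0.3381).
Back-substitute: x_2 = -0.3381/1.1832 = -0.2857.
x_1 = (3.4785 + 1.8974·(-0.2857))/3.1623 = 0.9286.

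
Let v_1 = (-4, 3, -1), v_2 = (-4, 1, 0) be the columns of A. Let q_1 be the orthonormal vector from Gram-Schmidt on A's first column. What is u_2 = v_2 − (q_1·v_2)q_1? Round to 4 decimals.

u_2 = (-1.0769, -1.1923, 0.7308)

q_1 = v_1/‖v_1‖ = (-4, 3, -1)/5.0990 = (-0.7845, 0.5883, -0.1961).
r_{12} = q_1·v_2 = 3.7262.
u_2 = v_2 − 3.7262·q_1 = (-1.0769, -1.1923, 0.7308).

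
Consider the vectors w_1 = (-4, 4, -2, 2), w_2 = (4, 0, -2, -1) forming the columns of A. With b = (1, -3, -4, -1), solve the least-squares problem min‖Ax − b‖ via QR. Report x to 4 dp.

x = (-0.0435, 0.5901)

q_1 = w_1/‖w_1‖ = (-4, 4, -2, 2)/6.3246 = (-0.6325, 0.6325, -0.3162, 0.3162).
r_{12} = q_1·w_2 = -2.2136.
u_2 = w_2 + 2.2136·q_1 = (2.6000, 1.4000, -2.7000, -0.3000).
‖u_2‖ = 4.0125, so q_2 = (0.6480, 0.3489, -0.6729, -0.0748).
Qᵀb = (-1.5811, 2.3676).
Back-substitute: x_2 = 2.3676/4.0125 = 0.5901.
x_1 = (-1.5811 + 2.2136·0.5901)/6.3246 = -0.0435.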